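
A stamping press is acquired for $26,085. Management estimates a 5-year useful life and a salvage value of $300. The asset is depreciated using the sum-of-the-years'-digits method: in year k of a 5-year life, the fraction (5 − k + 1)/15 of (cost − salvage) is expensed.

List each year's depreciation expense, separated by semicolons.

Depreciable base = $26,085 − $300 = $25,785.
Sum of the years' digits = 5+4+3+2+1 = 15.
Year 1: $25,785 × 5/15 = $8,595. Book value $17,490.
Year 2: $25,785 × 4/15 = $6,876. Book value $10,614.
Year 3: $25,785 × 3/15 = $5,157. Book value $5,457.
Year 4: $25,785 × 2/15 = $3,438. Book value $2,019.
Year 5: $25,785 × 1/15 = $1,719. Book value $300.

$8,595; $6,876; $5,157; $3,438; $1,719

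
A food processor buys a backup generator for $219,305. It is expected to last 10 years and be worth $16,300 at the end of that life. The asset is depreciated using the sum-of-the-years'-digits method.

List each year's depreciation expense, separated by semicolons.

$36,910; $33,219; $29,528; $25,837; $22,146; $18,455; $14,764; $11,073; $7,382; $3,691

Depreciable base = $219,305 − $16,300 = $203,005.
Sum of the years' digits = 10+9+8+7+6+5+4+3+2+1 = 55.
Year 1: $203,005 × 10/55 = $36,910. Book value $182,395.
Year 2: $203,005 × 9/55 = $33,219. Book value $149,176.
Year 3: $203,005 × 8/55 = $29,528. Book value $119,648.
Year 4: $203,005 × 7/55 = $25,837. Book value $93,811.
Year 5: $203,005 × 6/55 = $22,146. Book value $71,665.
Year 6: $203,005 × 5/55 = $18,455. Book value $53,210.
Year 7: $203,005 × 4/55 = $14,764. Book value $38,446.
Year 8: $203,005 × 3/55 = $11,073. Book value $27,373.
Year 9: $203,005 × 2/55 = $7,382. Book value $19,991.
Year 10: $203,005 × 1/55 = $3,691. Book value $16,300.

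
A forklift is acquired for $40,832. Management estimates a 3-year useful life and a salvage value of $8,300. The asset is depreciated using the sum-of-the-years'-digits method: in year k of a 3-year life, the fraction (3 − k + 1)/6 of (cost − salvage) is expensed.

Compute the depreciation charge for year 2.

$10,844

Depreciable base = $40,832 − $8,300 = $32,532.
Sum of the years' digits = 3+2+1 = 6.
Year 1: $32,532 × 3/6 = $16,266. Book value $24,566.
Year 2: $32,532 × 2/6 = $10,844. Book value $13,722.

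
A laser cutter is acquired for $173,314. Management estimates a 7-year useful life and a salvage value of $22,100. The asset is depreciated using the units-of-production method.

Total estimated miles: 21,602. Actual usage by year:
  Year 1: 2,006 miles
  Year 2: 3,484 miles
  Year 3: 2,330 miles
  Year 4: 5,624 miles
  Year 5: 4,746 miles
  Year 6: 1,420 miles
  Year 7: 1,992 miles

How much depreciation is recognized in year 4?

$39,368

Depreciable base = $173,314 − $22,100 = $151,214.
Rate = $151,214 / 21,602 miles = $7 per mile.
Year 1: 2,006 × $7 = $14,042. Book value $159,272.
Year 2: 3,484 × $7 = $24,388. Book value $134,884.
Year 3: 2,330 × $7 = $16,310. Book value $118,574.
Year 4: 5,624 × $7 = $39,368. Book value $79,206.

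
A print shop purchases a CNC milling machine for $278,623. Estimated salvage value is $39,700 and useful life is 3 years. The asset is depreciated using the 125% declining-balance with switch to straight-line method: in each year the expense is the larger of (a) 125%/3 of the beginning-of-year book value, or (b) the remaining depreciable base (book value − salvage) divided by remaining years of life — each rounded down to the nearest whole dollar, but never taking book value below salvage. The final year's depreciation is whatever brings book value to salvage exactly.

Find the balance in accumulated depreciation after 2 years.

$183,813

Depreciable base = $278,623 − $39,700 = $238,923.
Year 1: DB = ⌊$278,623 × 125%/3⌋ = $116,092; SL = ⌊$238,923/3⌋ = $79,641 → take DB $116,092. Book value $162,531.
Year 2: DB = ⌊$162,531 × 125%/3⌋ = $67,721; SL = ⌊$122,831/2⌋ = $61,415 → take DB $67,721. Book value $94,810.
Accumulated through year 2 = $278,623 − $94,810 = $183,813.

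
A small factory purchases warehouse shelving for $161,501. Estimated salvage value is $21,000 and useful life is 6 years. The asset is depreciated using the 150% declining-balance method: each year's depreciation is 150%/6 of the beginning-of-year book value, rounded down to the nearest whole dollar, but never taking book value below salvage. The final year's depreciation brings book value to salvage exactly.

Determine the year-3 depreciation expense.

$22,711

Depreciable base = $161,501 − $21,000 = $140,501.
Year 1: ⌊$161,501 × 150%/6⌋ = $40,375. Book value $121,126.
Year 2: ⌊$121,126 × 150%/6⌋ = $30,281. Book value $90,845.
Year 3: ⌊$90,845 × 150%/6⌋ = $22,711. Book value $68,134.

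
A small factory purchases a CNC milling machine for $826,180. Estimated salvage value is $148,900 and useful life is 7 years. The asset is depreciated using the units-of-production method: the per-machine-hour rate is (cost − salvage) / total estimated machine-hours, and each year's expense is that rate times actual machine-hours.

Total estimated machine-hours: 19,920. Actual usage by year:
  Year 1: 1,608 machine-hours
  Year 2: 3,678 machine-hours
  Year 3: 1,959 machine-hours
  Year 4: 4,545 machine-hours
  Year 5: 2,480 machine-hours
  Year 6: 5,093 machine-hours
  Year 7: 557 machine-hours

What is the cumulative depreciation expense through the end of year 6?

Depreciable base = $826,180 − $148,900 = $677,280.
Rate = $677,280 / 19,920 machine-hours = $34 per machine-hour.
Year 1: 1,608 × $34 = $54,672. Book value $771,508.
Year 2: 3,678 × $34 = $125,052. Book value $646,456.
Year 3: 1,959 × $34 = $66,606. Book value $579,850.
Year 4: 4,545 × $34 = $154,530. Book value $425,320.
Year 5: 2,480 × $34 = $84,320. Book value $341,000.
Year 6: 5,093 × $34 = $173,162. Book value $167,838.
Accumulated through year 6 = $826,180 − $167,838 = $658,342.

$658,342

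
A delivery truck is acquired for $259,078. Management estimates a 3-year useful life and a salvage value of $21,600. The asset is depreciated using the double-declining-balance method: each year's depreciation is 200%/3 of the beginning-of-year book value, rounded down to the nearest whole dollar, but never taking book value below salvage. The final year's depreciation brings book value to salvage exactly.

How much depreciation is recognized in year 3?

Depreciable base = $259,078 − $21,600 = $237,478.
Year 1: ⌊$259,078 × 200%/3⌋ = $172,718. Book value $86,360.
Year 2: ⌊$86,360 × 200%/3⌋ = $57,573. Book value $28,787.
Year 3 (final): $28,787 − $21,600 = $7,187. Book value $21,600.

$7,187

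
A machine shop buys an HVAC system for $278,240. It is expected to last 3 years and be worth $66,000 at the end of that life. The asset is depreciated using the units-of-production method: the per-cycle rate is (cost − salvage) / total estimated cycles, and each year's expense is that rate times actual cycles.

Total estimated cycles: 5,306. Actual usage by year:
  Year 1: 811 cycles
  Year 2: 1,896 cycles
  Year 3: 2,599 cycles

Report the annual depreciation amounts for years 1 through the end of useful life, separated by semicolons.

$32,440; $75,840; $103,960

Depreciable base = $278,240 − $66,000 = $212,240.
Rate = $212,240 / 5,306 cycles = $40 per cycle.
Year 1: 811 × $40 = $32,440. Book value $245,800.
Year 2: 1,896 × $40 = $75,840. Book value $169,960.
Year 3: 2,599 × $40 = $103,960. Book value $66,000.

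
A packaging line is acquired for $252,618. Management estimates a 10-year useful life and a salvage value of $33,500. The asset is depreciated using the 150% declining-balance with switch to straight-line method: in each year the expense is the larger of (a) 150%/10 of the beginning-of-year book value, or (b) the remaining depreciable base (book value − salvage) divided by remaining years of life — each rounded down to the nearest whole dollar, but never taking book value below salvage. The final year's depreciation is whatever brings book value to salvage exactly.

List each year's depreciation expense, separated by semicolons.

$37,892; $32,208; $27,377; $23,271; $19,780; $16,813; $15,444; $15,444; $15,444; $15,445

Depreciable base = $252,618 − $33,500 = $219,118.
Year 1: DB = ⌊$252,618 × 150%/10⌋ = $37,892; SL = ⌊$219,118/10⌋ = $21,911 → take DB $37,892. Book value $214,726.
Year 2: DB = ⌊$214,726 × 150%/10⌋ = $32,208; SL = ⌊$181,226/9⌋ = $20,136 → take DB $32,208. Book value $182,518.
Year 3: DB = ⌊$182,518 × 150%/10⌋ = $27,377; SL = ⌊$149,018/8⌋ = $18,627 → take DB $27,377. Book value $155,141.
Year 4: DB = ⌊$155,141 × 150%/10⌋ = $23,271; SL = ⌊$121,641/7⌋ = $17,377 → take DB $23,271. Book value $131,870.
Year 5: DB = ⌊$131,870 × 150%/10⌋ = $19,780; SL = ⌊$98,370/6⌋ = $16,395 → take DB $19,780. Book value $112,090.
Year 6: DB = ⌊$112,090 × 150%/10⌋ = $16,813; SL = ⌊$78,590/5⌋ = $15,718 → take DB $16,813. Book value $95,277.
Year 7: DB = ⌊$95,277 × 150%/10⌋ = $14,291; SL = ⌊$61,777/4⌋ = $15,444 → take SL $15,444. Book value $79,833.
Year 8: DB = ⌊$79,833 × 150%/10⌋ = $11,974; SL = ⌊$46,333/3⌋ = $15,444 → take SL $15,444. Book value $64,389.
Year 9: DB = ⌊$64,389 × 150%/10⌋ = $9,658; SL = ⌊$30,889/2⌋ = $15,444 → take SL $15,444. Book value $48,945.
Year 10 (final): $48,945 − $33,500 = $15,445. Book value $33,500.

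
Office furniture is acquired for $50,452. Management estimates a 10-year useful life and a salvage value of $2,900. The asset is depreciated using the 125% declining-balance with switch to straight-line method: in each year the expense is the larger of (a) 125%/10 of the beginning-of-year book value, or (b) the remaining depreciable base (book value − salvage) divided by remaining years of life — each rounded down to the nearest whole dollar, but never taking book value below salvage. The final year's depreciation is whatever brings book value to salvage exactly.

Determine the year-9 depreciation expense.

$4,415

Depreciable base = $50,452 − $2,900 = $47,552.
Year 1: DB = ⌊$50,452 × 125%/10⌋ = $6,306; SL = ⌊$47,552/10⌋ = $4,755 → take DB $6,306. Book value $44,146.
Year 2: DB = ⌊$44,146 × 125%/10⌋ = $5,518; SL = ⌊$41,246/9⌋ = $4,582 → take DB $5,518. Book value $38,628.
Year 3: DB = ⌊$38,628 × 125%/10⌋ = $4,828; SL = ⌊$35,728/8⌋ = $4,466 → take DB $4,828. Book value $33,800.
Year 4: DB = ⌊$33,800 × 125%/10⌋ = $4,225; SL = ⌊$30,900/7⌋ = $4,414 → take SL $4,414. Book value $29,386.
Year 5: DB = ⌊$29,386 × 125%/10⌋ = $3,673; SL = ⌊$26,486/6⌋ = $4,414 → take SL $4,414. Book value $24,972.
Year 6: DB = ⌊$24,972 × 125%/10⌋ = $3,121; SL = ⌊$22,072/5⌋ = $4,414 → take SL $4,414. Book value $20,558.
Year 7: DB = ⌊$20,558 × 125%/10⌋ = $2,569; SL = ⌊$17,658/4⌋ = $4,414 → take SL $4,414. Book value $16,144.
Year 8: DB = ⌊$16,144 × 125%/10⌋ = $2,018; SL = ⌊$13,244/3⌋ = $4,414 → take SL $4,414. Book value $11,730.
Year 9: DB = ⌊$11,730 × 125%/10⌋ = $1,466; SL = ⌊$8,830/2⌋ = $4,415 → take SL $4,415. Book value $7,315.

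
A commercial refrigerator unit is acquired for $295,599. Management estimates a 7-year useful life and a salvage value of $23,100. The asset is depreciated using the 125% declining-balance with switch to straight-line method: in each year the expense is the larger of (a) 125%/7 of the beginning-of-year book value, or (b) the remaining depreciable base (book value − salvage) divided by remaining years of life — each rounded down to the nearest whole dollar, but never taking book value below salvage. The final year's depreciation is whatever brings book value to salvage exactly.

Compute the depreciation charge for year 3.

Depreciable base = $295,599 − $23,100 = $272,499.
Year 1: DB = ⌊$295,599 × 125%/7⌋ = $52,785; SL = ⌊$272,499/7⌋ = $38,928 → take DB $52,785. Book value $242,814.
Year 2: DB = ⌊$242,814 × 125%/7⌋ = $43,359; SL = ⌊$219,714/6⌋ = $36,619 → take DB $43,359. Book value $199,455.
Year 3: DB = ⌊$199,455 × 125%/7⌋ = $35,616; SL = ⌊$176,355/5⌋ = $35,271 → take DB $35,616. Book value $163,839.

$35,616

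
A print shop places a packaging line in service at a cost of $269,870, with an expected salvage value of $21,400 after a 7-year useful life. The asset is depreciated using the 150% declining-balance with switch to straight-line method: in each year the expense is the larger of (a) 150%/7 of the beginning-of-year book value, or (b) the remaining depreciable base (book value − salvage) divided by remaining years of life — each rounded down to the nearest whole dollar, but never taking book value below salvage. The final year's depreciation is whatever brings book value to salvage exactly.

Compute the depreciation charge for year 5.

Depreciable base = $269,870 − $21,400 = $248,470.
Year 1: DB = ⌊$269,870 × 150%/7⌋ = $57,829; SL = ⌊$248,470/7⌋ = $35,495 → take DB $57,829. Book value $212,041.
Year 2: DB = ⌊$212,041 × 150%/7⌋ = $45,437; SL = ⌊$190,641/6⌋ = $31,773 → take DB $45,437. Book value $166,604.
Year 3: DB = ⌊$166,604 × 150%/7⌋ = $35,700; SL = ⌊$145,204/5⌋ = $29,040 → take DB $35,700. Book value $130,904.
Year 4: DB = ⌊$130,904 × 150%/7⌋ = $28,050; SL = ⌊$109,504/4⌋ = $27,376 → take DB $28,050. Book value $102,854.
Year 5: DB = ⌊$102,854 × 150%/7⌋ = $22,040; SL = ⌊$81,454/3⌋ = $27,151 → take SL $27,151. Book value $75,703.

$27,151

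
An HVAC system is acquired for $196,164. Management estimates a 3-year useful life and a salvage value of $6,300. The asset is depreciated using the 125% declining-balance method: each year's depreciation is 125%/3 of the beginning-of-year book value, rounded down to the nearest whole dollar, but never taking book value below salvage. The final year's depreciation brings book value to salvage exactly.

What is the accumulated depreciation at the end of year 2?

Depreciable base = $196,164 − $6,300 = $189,864.
Year 1: ⌊$196,164 × 125%/3⌋ = $81,735. Book value $114,429.
Year 2: ⌊$114,429 × 125%/3⌋ = $47,678. Book value $66,751.
Accumulated through year 2 = $196,164 − $66,751 = $129,413.

$129,413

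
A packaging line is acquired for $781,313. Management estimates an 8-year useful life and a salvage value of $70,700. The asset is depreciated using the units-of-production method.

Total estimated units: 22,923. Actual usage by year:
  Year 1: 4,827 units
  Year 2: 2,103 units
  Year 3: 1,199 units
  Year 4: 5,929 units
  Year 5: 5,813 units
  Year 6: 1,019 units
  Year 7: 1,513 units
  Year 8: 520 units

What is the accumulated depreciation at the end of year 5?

Depreciable base = $781,313 − $70,700 = $710,613.
Rate = $710,613 / 22,923 units = $31 per unit.
Year 1: 4,827 × $31 = $149,637. Book value $631,676.
Year 2: 2,103 × $31 = $65,193. Book value $566,483.
Year 3: 1,199 × $31 = $37,169. Book value $529,314.
Year 4: 5,929 × $31 = $183,799. Book value $345,515.
Year 5: 5,813 × $31 = $180,203. Book value $165,312.
Accumulated through year 5 = $781,313 − $165,312 = $616,001.

$616,001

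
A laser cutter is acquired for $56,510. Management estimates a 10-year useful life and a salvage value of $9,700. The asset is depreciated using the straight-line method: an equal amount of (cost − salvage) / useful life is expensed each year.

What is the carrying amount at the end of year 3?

Depreciable base = $56,510 − $9,700 = $46,810.
Annual expense = $46,810 / 10 = $4,681.
End of year 1: book value $51,829.
End of year 2: book value $47,148.
End of year 3: book value $42,467.

$42,467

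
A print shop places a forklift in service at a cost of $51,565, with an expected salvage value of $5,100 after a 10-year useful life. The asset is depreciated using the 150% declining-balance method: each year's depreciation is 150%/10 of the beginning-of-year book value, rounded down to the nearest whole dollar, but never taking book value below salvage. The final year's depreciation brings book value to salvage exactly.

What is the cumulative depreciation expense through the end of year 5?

$28,683

Depreciable base = $51,565 − $5,100 = $46,465.
Year 1: ⌊$51,565 × 150%/10⌋ = $7,734. Book value $43,831.
Year 2: ⌊$43,831 × 150%/10⌋ = $6,574. Book value $37,257.
Year 3: ⌊$37,257 × 150%/10⌋ = $5,588. Book value $31,669.
Year 4: ⌊$31,669 × 150%/10⌋ = $4,750. Book value $26,919.
Year 5: ⌊$26,919 × 150%/10⌋ = $4,037. Book value $22,882.
Accumulated through year 5 = $51,565 − $22,882 = $28,683.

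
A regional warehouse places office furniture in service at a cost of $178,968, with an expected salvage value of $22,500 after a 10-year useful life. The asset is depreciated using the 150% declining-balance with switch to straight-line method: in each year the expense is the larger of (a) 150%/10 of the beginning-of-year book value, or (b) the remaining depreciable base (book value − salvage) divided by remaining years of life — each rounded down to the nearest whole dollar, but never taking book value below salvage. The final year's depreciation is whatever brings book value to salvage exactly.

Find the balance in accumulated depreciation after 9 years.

$145,218

Depreciable base = $178,968 − $22,500 = $156,468.
Year 1: DB = ⌊$178,968 × 150%/10⌋ = $26,845; SL = ⌊$156,468/10⌋ = $15,646 → take DB $26,845. Book value $152,123.
Year 2: DB = ⌊$152,123 × 150%/10⌋ = $22,818; SL = ⌊$129,623/9⌋ = $14,402 → take DB $22,818. Book value $129,305.
Year 3: DB = ⌊$129,305 × 150%/10⌋ = $19,395; SL = ⌊$106,805/8⌋ = $13,350 → take DB $19,395. Book value $109,910.
Year 4: DB = ⌊$109,910 × 150%/10⌋ = $16,486; SL = ⌊$87,410/7⌋ = $12,487 → take DB $16,486. Book value $93,424.
Year 5: DB = ⌊$93,424 × 150%/10⌋ = $14,013; SL = ⌊$70,924/6⌋ = $11,820 → take DB $14,013. Book value $79,411.
Year 6: DB = ⌊$79,411 × 150%/10⌋ = $11,911; SL = ⌊$56,911/5⌋ = $11,382 → take DB $11,911. Book value $67,500.
Year 7: DB = ⌊$67,500 × 150%/10⌋ = $10,125; SL = ⌊$45,000/4⌋ = $11,250 → take SL $11,250. Book value $56,250.
Year 8: DB = ⌊$56,250 × 150%/10⌋ = $8,437; SL = ⌊$33,750/3⌋ = $11,250 → take SL $11,250. Book value $45,000.
Year 9: DB = ⌊$45,000 × 150%/10⌋ = $6,750; SL = ⌊$22,500/2⌋ = $11,250 → take SL $11,250. Book value $33,750.
Accumulated through year 9 = $178,968 − $33,750 = $145,218.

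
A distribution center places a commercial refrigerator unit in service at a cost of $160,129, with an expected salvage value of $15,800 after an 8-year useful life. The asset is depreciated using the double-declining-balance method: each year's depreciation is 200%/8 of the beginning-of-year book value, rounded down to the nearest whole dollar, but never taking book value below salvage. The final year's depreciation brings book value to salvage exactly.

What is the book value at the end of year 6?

Depreciable base = $160,129 − $15,800 = $144,329.
Year 1: ⌊$160,129 × 200%/8⌋ = $40,032. Book value $120,097.
Year 2: ⌊$120,097 × 200%/8⌋ = $30,024. Book value $90,073.
Year 3: ⌊$90,073 × 200%/8⌋ = $22,518. Book value $67,555.
Year 4: ⌊$67,555 × 200%/8⌋ = $16,888. Book value $50,667.
Year 5: ⌊$50,667 × 200%/8⌋ = $12,666. Book value $38,001.
Year 6: ⌊$38,001 × 200%/8⌋ = $9,500. Book value $28,501.

$28,501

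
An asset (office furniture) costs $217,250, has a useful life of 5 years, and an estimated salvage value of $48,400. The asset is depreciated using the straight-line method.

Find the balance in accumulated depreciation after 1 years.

$33,770

Depreciable base = $217,250 − $48,400 = $168,850.
Annual expense = $168,850 / 5 = $33,770.
End of year 1: book value $183,480.
Accumulated through year 1 = $217,250 − $183,480 = $33,770.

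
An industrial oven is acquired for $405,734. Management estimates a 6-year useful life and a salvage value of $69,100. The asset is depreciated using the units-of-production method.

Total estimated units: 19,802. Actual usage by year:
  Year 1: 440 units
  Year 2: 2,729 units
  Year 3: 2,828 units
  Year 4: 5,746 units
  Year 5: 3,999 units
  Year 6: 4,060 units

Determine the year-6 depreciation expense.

$69,020

Depreciable base = $405,734 − $69,100 = $336,634.
Rate = $336,634 / 19,802 units = $17 per unit.
Year 1: 440 × $17 = $7,480. Book value $398,254.
Year 2: 2,729 × $17 = $46,393. Book value $351,861.
Year 3: 2,828 × $17 = $48,076. Book value $303,785.
Year 4: 5,746 × $17 = $97,682. Book value $206,103.
Year 5: 3,999 × $17 = $67,983. Book value $138,120.
Year 6: 4,060 × $17 = $69,020. Book value $69,100.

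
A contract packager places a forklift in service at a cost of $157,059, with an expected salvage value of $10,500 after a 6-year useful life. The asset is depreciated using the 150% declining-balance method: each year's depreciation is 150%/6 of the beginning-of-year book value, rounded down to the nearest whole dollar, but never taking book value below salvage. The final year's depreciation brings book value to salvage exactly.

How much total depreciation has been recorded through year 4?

$107,363

Depreciable base = $157,059 − $10,500 = $146,559.
Year 1: ⌊$157,059 × 150%/6⌋ = $39,264. Book value $117,795.
Year 2: ⌊$117,795 × 150%/6⌋ = $29,448. Book value $88,347.
Year 3: ⌊$88,347 × 150%/6⌋ = $22,086. Book value $66,261.
Year 4: ⌊$66,261 × 150%/6⌋ = $16,565. Book value $49,696.
Accumulated through year 4 = $157,059 − $49,696 = $107,363.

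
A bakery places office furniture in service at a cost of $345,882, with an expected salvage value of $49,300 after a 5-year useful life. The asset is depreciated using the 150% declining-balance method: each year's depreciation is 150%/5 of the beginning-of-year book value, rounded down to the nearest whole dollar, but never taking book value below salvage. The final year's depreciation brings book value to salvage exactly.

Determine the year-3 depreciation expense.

$50,844

Depreciable base = $345,882 − $49,300 = $296,582.
Year 1: ⌊$345,882 × 150%/5⌋ = $103,764. Book value $242,118.
Year 2: ⌊$242,118 × 150%/5⌋ = $72,635. Book value $169,483.
Year 3: ⌊$169,483 × 150%/5⌋ = $50,844. Book value $118,639.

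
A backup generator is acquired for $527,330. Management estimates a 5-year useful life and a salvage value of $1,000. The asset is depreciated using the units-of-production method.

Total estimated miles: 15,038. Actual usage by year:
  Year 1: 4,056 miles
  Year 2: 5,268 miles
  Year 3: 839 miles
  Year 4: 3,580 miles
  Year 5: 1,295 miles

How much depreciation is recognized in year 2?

$184,380

Depreciable base = $527,330 − $1,000 = $526,330.
Rate = $526,330 / 15,038 miles = $35 per mile.
Year 1: 4,056 × $35 = $141,960. Book value $385,370.
Year 2: 5,268 × $35 = $184,380. Book value $200,990.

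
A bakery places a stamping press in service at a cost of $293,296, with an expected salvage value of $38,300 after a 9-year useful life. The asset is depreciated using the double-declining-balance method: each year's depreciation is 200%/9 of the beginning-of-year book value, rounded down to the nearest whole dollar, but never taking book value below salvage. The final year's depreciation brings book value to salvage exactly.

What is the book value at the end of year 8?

$39,280

Depreciable base = $293,296 − $38,300 = $254,996.
Year 1: ⌊$293,296 × 200%/9⌋ = $65,176. Book value $228,120.
Year 2: ⌊$228,120 × 200%/9⌋ = $50,693. Book value $177,427.
Year 3: ⌊$177,427 × 200%/9⌋ = $39,428. Book value $137,999.
Year 4: ⌊$137,999 × 200%/9⌋ = $30,666. Book value $107,333.
Year 5: ⌊$107,333 × 200%/9⌋ = $23,851. Book value $83,482.
Year 6: ⌊$83,482 × 200%/9⌋ = $18,551. Book value $64,931.
Year 7: ⌊$64,931 × 200%/9⌋ = $14,429. Book value $50,502.
Year 8: ⌊$50,502 × 200%/9⌋ = $11,222. Book value $39,280.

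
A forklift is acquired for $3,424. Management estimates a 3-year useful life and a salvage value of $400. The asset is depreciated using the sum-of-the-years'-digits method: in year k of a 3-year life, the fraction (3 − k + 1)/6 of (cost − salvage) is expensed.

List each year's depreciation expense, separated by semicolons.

$1,512; $1,008; $504

Depreciable base = $3,424 − $400 = $3,024.
Sum of the years' digits = 3+2+1 = 6.
Year 1: $3,024 × 3/6 = $1,512. Book value $1,912.
Year 2: $3,024 × 2/6 = $1,008. Book value $904.
Year 3: $3,024 × 1/6 = $504. Book value $400.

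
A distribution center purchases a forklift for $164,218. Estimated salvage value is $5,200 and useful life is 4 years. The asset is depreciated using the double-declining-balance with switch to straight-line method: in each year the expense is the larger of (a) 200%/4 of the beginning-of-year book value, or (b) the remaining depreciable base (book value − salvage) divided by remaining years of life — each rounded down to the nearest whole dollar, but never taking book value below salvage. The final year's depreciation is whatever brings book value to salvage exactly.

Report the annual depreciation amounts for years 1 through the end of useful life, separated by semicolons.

$82,109; $41,054; $20,527; $15,328

Depreciable base = $164,218 − $5,200 = $159,018.
Year 1: DB = ⌊$164,218 × 200%/4⌋ = $82,109; SL = ⌊$159,018/4⌋ = $39,754 → take DB $82,109. Book value $82,109.
Year 2: DB = ⌊$82,109 × 200%/4⌋ = $41,054; SL = ⌊$76,909/3⌋ = $25,636 → take DB $41,054. Book value $41,055.
Year 3: DB = ⌊$41,055 × 200%/4⌋ = $20,527; SL = ⌊$35,855/2⌋ = $17,927 → take DB $20,527. Book value $20,528.
Year 4 (final): $20,528 − $5,200 = $15,328. Book value $5,200.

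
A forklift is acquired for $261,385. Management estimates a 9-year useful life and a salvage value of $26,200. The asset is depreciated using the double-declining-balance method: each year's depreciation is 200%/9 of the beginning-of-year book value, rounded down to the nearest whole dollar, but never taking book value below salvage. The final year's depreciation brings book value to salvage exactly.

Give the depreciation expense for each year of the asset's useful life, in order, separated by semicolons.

Depreciable base = $261,385 − $26,200 = $235,185.
Year 1: ⌊$261,385 × 200%/9⌋ = $58,085. Book value $203,300.
Year 2: ⌊$203,300 × 200%/9⌋ = $45,177. Book value $158,123.
Year 3: ⌊$158,123 × 200%/9⌋ = $35,138. Book value $122,985.
Year 4: ⌊$122,985 × 200%/9⌋ = $27,330. Book value $95,655.
Year 5: ⌊$95,655 × 200%/9⌋ = $21,256. Book value $74,399.
Year 6: ⌊$74,399 × 200%/9⌋ = $16,533. Book value $57,866.
Year 7: ⌊$57,866 × 200%/9⌋ = $12,859. Book value $45,007.
Year 8: ⌊$45,007 × 200%/9⌋ = $10,001. Book value $35,006.
Year 9 (final): $35,006 − $26,200 = $8,806. Book value $26,200.

$58,085; $45,177; $35,138; $27,330; $21,256; $16,533; $12,859; $10,001; $8,806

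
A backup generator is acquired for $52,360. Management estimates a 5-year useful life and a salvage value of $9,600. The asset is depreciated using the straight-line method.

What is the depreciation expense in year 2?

$8,552

Depreciable base = $52,360 − $9,600 = $42,760.
Annual expense = $42,760 / 5 = $8,552.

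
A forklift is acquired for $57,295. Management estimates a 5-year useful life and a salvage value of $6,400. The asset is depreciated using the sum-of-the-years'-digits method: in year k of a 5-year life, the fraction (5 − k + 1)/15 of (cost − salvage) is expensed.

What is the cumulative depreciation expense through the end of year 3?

Depreciable base = $57,295 − $6,400 = $50,895.
Sum of the years' digits = 5+4+3+2+1 = 15.
Year 1: $50,895 × 5/15 = $16,965. Book value $40,330.
Year 2: $50,895 × 4/15 = $13,572. Book value $26,758.
Year 3: $50,895 × 3/15 = $10,179. Book value $16,579.
Accumulated through year 3 = $57,295 − $16,579 = $40,716.

$40,716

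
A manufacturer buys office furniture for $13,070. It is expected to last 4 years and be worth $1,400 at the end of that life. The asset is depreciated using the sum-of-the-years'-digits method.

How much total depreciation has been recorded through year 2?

Depreciable base = $13,070 − $1,400 = $11,670.
Sum of the years' digits = 4+3+2+1 = 10.
Year 1: $11,670 × 4/10 = $4,668. Book value $8,402.
Year 2: $11,670 × 3/10 = $3,501. Book value $4,901.
Accumulated through year 2 = $13,070 − $4,901 = $8,169.

$8,169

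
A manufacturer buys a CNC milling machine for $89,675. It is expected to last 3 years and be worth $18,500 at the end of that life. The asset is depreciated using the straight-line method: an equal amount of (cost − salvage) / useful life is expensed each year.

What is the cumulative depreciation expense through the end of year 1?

Depreciable base = $89,675 − $18,500 = $71,175.
Annual expense = $71,175 / 3 = $23,725.
End of year 1: book value $65,950.
Accumulated through year 1 = $89,675 − $65,950 = $23,725.

$23,725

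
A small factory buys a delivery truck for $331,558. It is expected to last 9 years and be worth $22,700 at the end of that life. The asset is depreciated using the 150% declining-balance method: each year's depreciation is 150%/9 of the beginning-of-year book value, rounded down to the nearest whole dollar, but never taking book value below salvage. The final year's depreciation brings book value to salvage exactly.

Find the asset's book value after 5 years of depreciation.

$133,247

Depreciable base = $331,558 − $22,700 = $308,858.
Year 1: ⌊$331,558 × 150%/9⌋ = $55,259. Book value $276,299.
Year 2: ⌊$276,299 × 150%/9⌋ = $46,049. Book value $230,250.
Year 3: ⌊$230,250 × 150%/9⌋ = $38,375. Book value $191,875.
Year 4: ⌊$191,875 × 150%/9⌋ = $31,979. Book value $159,896.
Year 5: ⌊$159,896 × 150%/9⌋ = $26,649. Book value $133,247.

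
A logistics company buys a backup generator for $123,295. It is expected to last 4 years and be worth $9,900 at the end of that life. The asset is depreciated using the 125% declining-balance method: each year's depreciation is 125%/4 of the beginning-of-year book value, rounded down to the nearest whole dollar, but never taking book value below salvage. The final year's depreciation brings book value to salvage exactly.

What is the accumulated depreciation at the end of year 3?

$83,229

Depreciable base = $123,295 − $9,900 = $113,395.
Year 1: ⌊$123,295 × 125%/4⌋ = $38,529. Book value $84,766.
Year 2: ⌊$84,766 × 125%/4⌋ = $26,489. Book value $58,277.
Year 3: ⌊$58,277 × 125%/4⌋ = $18,211. Book value $40,066.
Accumulated through year 3 = $123,295 − $40,066 = $83,229.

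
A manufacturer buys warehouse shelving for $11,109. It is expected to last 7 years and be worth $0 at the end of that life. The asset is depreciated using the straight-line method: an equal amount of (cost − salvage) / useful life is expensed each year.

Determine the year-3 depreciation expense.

$1,587

Depreciable base = $11,109 − $0 = $11,109.
Annual expense = $11,109 / 7 = $1,587.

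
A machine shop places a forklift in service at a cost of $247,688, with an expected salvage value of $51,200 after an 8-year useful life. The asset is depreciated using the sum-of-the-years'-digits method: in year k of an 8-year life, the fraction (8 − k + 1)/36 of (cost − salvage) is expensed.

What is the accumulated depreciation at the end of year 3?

$114,618

Depreciable base = $247,688 − $51,200 = $196,488.
Sum of the years' digits = 8+7+6+5+4+3+2+1 = 36.
Year 1: $196,488 × 8/36 = $43,664. Book value $204,024.
Year 2: $196,488 × 7/36 = $38,206. Book value $165,818.
Year 3: $196,488 × 6/36 = $32,748. Book value $133,070.
Accumulated through year 3 = $247,688 − $133,070 = $114,618.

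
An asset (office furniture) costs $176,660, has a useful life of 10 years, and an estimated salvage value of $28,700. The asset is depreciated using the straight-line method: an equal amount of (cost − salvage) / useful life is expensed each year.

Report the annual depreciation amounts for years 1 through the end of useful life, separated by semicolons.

$14,796; $14,796; $14,796; $14,796; $14,796; $14,796; $14,796; $14,796; $14,796; $14,796

Depreciable base = $176,660 − $28,700 = $147,960.
Annual expense = $147,960 / 10 = $14,796.
End of year 1: book value $161,864.
End of year 2: book value $147,068.
End of year 3: book value $132,272.
End of year 4: book value $117,476.
End of year 5: book value $102,680.
End of year 6: book value $87,884.
End of year 7: book value $73,088.
End of year 8: book value $58,292.
End of year 9: book value $43,496.
End of year 10: book value $28,700.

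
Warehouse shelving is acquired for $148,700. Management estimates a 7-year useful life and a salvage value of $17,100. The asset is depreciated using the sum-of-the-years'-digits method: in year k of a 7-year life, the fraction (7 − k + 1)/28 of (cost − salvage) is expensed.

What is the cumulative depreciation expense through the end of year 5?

$117,500

Depreciable base = $148,700 − $17,100 = $131,600.
Sum of the years' digits = 7+6+5+4+3+2+1 = 28.
Year 1: $131,600 × 7/28 = $32,900. Book value $115,800.
Year 2: $131,600 × 6/28 = $28,200. Book value $87,600.
Year 3: $131,600 × 5/28 = $23,500. Book value $64,100.
Year 4: $131,600 × 4/28 = $18,800. Book value $45,300.
Year 5: $131,600 × 3/28 = $14,100. Book value $31,200.
Accumulated through year 5 = $148,700 − $31,200 = $117,500.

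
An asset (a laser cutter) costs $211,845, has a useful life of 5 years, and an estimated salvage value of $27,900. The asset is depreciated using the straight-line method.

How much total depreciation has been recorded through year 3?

$110,367

Depreciable base = $211,845 − $27,900 = $183,945.
Annual expense = $183,945 / 5 = $36,789.
End of year 1: book value $175,056.
End of year 2: book value $138,267.
End of year 3: book value $101,478.
Accumulated through year 3 = $211,845 − $101,478 = $110,367.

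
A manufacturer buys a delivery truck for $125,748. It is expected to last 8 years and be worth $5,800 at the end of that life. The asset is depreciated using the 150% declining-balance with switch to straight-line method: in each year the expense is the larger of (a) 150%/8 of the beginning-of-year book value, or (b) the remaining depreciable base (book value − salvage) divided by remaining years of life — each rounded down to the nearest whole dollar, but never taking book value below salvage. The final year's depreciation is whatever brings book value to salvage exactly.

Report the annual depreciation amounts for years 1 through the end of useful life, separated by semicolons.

Depreciable base = $125,748 − $5,800 = $119,948.
Year 1: DB = ⌊$125,748 × 150%/8⌋ = $23,577; SL = ⌊$119,948/8⌋ = $14,993 → take DB $23,577. Book value $102,171.
Year 2: DB = ⌊$102,171 × 150%/8⌋ = $19,157; SL = ⌊$96,371/7⌋ = $13,767 → take DB $19,157. Book value $83,014.
Year 3: DB = ⌊$83,014 × 150%/8⌋ = $15,565; SL = ⌊$77,214/6⌋ = $12,869 → take DB $15,565. Book value $67,449.
Year 4: DB = ⌊$67,449 × 150%/8⌋ = $12,646; SL = ⌊$61,649/5⌋ = $12,329 → take DB $12,646. Book value $54,803.
Year 5: DB = ⌊$54,803 × 150%/8⌋ = $10,275; SL = ⌊$49,003/4⌋ = $12,250 → take SL $12,250. Book value $42,553.
Year 6: DB = ⌊$42,553 × 150%/8⌋ = $7,978; SL = ⌊$36,753/3⌋ = $12,251 → take SL $12,251. Book value $30,302.
Year 7: DB = ⌊$30,302 × 150%/8⌋ = $5,681; SL = ⌊$24,502/2⌋ = $12,251 → take SL $12,251. Book value $18,051.
Year 8 (final): $18,051 − $5,800 = $12,251. Book value $5,800.

$23,577; $19,157; $15,565; $12,646; $12,250; $12,251; $12,251; $12,251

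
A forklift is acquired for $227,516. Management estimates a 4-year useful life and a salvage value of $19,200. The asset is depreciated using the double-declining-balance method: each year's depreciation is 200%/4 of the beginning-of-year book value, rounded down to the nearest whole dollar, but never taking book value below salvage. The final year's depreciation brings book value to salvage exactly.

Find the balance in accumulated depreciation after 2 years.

$170,637

Depreciable base = $227,516 − $19,200 = $208,316.
Year 1: ⌊$227,516 × 200%/4⌋ = $113,758. Book value $113,758.
Year 2: ⌊$113,758 × 200%/4⌋ = $56,879. Book value $56,879.
Accumulated through year 2 = $227,516 − $56,879 = $170,637.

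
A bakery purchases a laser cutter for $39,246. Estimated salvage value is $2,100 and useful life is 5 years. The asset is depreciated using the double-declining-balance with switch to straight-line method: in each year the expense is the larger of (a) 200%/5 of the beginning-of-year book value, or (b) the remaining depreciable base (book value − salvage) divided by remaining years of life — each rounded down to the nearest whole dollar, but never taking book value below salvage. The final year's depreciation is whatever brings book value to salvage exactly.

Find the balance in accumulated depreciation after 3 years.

Depreciable base = $39,246 − $2,100 = $37,146.
Year 1: DB = ⌊$39,246 × 200%/5⌋ = $15,698; SL = ⌊$37,146/5⌋ = $7,429 → take DB $15,698. Book value $23,548.
Year 2: DB = ⌊$23,548 × 200%/5⌋ = $9,419; SL = ⌊$21,448/4⌋ = $5,362 → take DB $9,419. Book value $14,129.
Year 3: DB = ⌊$14,129 × 200%/5⌋ = $5,651; SL = ⌊$12,029/3⌋ = $4,009 → take DB $5,651. Book value $8,478.
Accumulated through year 3 = $39,246 − $8,478 = $30,768.

$30,768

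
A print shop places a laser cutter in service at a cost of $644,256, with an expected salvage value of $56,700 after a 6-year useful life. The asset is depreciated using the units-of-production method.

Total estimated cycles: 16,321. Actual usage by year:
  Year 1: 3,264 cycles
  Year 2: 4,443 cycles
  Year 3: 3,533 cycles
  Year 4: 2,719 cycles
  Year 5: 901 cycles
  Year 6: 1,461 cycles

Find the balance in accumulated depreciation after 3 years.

Depreciable base = $644,256 − $56,700 = $587,556.
Rate = $587,556 / 16,321 cycles = $36 per cycle.
Year 1: 3,264 × $36 = $117,504. Book value $526,752.
Year 2: 4,443 × $36 = $159,948. Book value $366,804.
Year 3: 3,533 × $36 = $127,188. Book value $239,616.
Accumulated through year 3 = $644,256 − $239,616 = $404,640.

$404,640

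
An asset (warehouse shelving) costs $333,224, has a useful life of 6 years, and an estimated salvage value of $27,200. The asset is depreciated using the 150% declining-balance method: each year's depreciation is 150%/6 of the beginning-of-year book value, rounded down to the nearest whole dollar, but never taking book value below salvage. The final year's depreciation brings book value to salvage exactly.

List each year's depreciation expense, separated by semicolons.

$83,306; $62,479; $46,859; $35,145; $26,358; $51,877

Depreciable base = $333,224 − $27,200 = $306,024.
Year 1: ⌊$333,224 × 150%/6⌋ = $83,306. Book value $249,918.
Year 2: ⌊$249,918 × 150%/6⌋ = $62,479. Book value $187,439.
Year 3: ⌊$187,439 × 150%/6⌋ = $46,859. Book value $140,580.
Year 4: ⌊$140,580 × 150%/6⌋ = $35,145. Book value $105,435.
Year 5: ⌊$105,435 × 150%/6⌋ = $26,358. Book value $79,077.
Year 6 (final): $79,077 − $27,200 = $51,877. Book value $27,200.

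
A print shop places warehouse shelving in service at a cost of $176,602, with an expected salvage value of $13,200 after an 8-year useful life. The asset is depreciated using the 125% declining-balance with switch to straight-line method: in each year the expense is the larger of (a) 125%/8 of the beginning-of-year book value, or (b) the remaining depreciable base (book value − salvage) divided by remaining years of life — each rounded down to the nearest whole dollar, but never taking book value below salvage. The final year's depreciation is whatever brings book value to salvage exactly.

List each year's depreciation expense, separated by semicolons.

Depreciable base = $176,602 − $13,200 = $163,402.
Year 1: DB = ⌊$176,602 × 125%/8⌋ = $27,594; SL = ⌊$163,402/8⌋ = $20,425 → take DB $27,594. Book value $149,008.
Year 2: DB = ⌊$149,008 × 125%/8⌋ = $23,282; SL = ⌊$135,808/7⌋ = $19,401 → take DB $23,282. Book value $125,726.
Year 3: DB = ⌊$125,726 × 125%/8⌋ = $19,644; SL = ⌊$112,526/6⌋ = $18,754 → take DB $19,644. Book value $106,082.
Year 4: DB = ⌊$106,082 × 125%/8⌋ = $16,575; SL = ⌊$92,882/5⌋ = $18,576 → take SL $18,576. Book value $87,506.
Year 5: DB = ⌊$87,506 × 125%/8⌋ = $13,672; SL = ⌊$74,306/4⌋ = $18,576 → take SL $18,576. Book value $68,930.
Year 6: DB = ⌊$68,930 × 125%/8⌋ = $10,770; SL = ⌊$55,730/3⌋ = $18,576 → take SL $18,576. Book value $50,354.
Year 7: DB = ⌊$50,354 × 125%/8⌋ = $7,867; SL = ⌊$37,154/2⌋ = $18,577 → take SL $18,577. Book value $31,777.
Year 8 (final): $31,777 − $13,200 = $18,577. Book value $13,200.

$27,594; $23,282; $19,644; $18,576; $18,576; $18,576; $18,577; $18,577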